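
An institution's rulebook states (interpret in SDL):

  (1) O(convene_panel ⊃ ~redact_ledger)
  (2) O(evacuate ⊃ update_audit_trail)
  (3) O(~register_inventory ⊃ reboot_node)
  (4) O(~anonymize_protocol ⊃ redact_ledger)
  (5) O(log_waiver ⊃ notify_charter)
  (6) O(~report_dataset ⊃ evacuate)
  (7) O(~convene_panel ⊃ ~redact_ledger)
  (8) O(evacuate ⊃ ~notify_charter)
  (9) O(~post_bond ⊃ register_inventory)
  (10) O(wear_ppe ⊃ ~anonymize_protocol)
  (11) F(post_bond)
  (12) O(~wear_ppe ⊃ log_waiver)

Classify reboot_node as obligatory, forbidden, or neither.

Premise 3 is O(~register_inventory ⊃ reboot_node), but O(~register_inventory) is not derivable from the premises, so it does not yield O(reboot_node).
No premise or chain of K-axiom applications forces O(reboot_node), and none forces O(~reboot_node). So reboot_node is neither obligatory nor forbidden under these norms.

Neither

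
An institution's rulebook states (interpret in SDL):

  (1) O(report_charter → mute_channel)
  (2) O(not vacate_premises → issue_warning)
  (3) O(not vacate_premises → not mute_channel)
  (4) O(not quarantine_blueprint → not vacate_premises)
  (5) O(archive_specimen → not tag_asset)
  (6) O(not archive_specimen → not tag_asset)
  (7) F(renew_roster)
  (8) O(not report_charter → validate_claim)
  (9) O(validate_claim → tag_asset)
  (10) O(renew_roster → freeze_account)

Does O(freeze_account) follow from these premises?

Premise 10 is O(renew_roster → freeze_account), but O(renew_roster) is not derivable from the premises, so it does not yield O(freeze_account).
No other premise forces O(freeze_account). An ideal world satisfying every premise can still have freeze_account false, so O(freeze_account) is not derivable.

No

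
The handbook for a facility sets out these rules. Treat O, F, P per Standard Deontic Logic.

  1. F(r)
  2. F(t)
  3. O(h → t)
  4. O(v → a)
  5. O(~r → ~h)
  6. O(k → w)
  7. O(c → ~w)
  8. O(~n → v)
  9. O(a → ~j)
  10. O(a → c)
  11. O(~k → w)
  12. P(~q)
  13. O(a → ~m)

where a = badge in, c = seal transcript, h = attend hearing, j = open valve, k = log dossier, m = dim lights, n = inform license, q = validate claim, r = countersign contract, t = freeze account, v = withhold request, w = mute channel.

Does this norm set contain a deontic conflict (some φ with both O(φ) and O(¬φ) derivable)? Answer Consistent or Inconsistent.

Consistent

Premise 3 is O(h → t), but O(h) is not derivable from the premises, so it does not yield O(t).
So O(t) is not derivable, and the apparent clash with O(~t) does not arise.
A world satisfying every obligation exists (e.g. a=false, c=false, h=false, j=false, k=false, m=false, n=true, q=false, r=false, t=false, v=false, w=true); no atom is both obligatory and forbidden, so the set is consistent.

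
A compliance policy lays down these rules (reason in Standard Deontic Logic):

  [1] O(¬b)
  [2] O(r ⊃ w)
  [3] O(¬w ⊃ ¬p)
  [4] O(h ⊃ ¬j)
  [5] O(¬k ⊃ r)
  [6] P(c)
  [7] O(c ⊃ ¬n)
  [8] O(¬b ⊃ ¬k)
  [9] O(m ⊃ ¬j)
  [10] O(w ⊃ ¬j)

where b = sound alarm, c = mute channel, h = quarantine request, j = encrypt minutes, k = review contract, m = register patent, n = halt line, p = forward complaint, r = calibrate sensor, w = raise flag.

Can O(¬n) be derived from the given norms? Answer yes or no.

Premise 7 is O(c ⊃ ¬n), but O(c) is not derivable from the premises (the permission P(c) asserts only ¬O(¬c), not O(c)), so it does not yield O(¬n).
No other premise forces O(¬n). An ideal world satisfying every premise can still have ¬n false, so O(¬n) is not derivable.

No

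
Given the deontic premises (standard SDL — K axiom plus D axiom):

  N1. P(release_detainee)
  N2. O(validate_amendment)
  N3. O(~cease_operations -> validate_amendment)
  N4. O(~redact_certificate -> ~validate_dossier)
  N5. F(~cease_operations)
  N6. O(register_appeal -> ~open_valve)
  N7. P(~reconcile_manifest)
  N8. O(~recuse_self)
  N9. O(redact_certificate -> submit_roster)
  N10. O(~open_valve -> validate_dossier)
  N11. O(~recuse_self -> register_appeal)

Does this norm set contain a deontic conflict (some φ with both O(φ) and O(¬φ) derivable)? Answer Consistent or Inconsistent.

Consistent

Premise 3 is O(~cease_operations -> validate_amendment); even if O(validate_amendment) held, inferring O(~cease_operations) would be affirming the consequent — invalid.
So O(~cease_operations) is not derivable, and the apparent clash with O(cease_operations) does not arise.
A world satisfying every obligation exists (e.g. cease_operations=true, open_valve=false, reconcile_manifest=false, recuse_self=false, redact_certificate=true, register_appeal=true, release_detainee=false, submit_roster=true, validate_amendment=true, validate_dossier=true); no atom is both obligatory and forbidden, so the set is consistent.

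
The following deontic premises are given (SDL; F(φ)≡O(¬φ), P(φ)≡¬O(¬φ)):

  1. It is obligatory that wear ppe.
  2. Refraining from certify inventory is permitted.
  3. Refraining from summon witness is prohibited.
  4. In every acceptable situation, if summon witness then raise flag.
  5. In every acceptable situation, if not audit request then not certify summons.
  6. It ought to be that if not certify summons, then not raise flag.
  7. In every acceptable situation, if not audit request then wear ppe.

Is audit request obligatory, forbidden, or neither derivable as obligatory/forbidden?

Premise 3 is F(¬summon_witness), i.e. O(summon_witness).
With premise 4, O(summon_witness → raise_flag), the K-axiom yields O(raise_flag).
The contrapositive of premise 6 (O(¬certify_summons → ¬raise_flag)) is O(raise_flag → certify_summons), and O(raise_flag) is already established, so O(certify_summons).
The contrapositive of premise 5 (O(¬audit_request → ¬certify_summons)) is O(certify_summons → audit_request), and O(certify_summons) is already established, so O(audit_request).
Premises 1, 2, 7 do not contribute to this derivation.
Hence audit_request is obligatory.

Obligatory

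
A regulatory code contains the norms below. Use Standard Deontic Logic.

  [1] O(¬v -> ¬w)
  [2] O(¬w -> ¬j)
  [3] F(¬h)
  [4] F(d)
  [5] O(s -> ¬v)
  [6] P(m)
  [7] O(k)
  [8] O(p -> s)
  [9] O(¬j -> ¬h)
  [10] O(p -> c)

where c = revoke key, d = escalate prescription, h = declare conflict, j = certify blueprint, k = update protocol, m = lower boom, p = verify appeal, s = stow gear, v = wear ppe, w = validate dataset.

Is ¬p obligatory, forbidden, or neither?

Premise 3 is F(¬h), i.e. O(h).
Premise 9, O(¬j -> ¬h), contraposes to O(h -> j); with O(h) we get O(j).
Premise 2, O(¬w -> ¬j), contraposes to O(j -> w); with O(j) we get O(w).
The contrapositive of premise 1 (O(¬v -> ¬w)) is O(w -> v), and O(w) is already established, so O(v).
Premise 5 is O(s -> ¬v); contrapositively O(v -> ¬s). Since O(v) holds, K gives O(¬s).
Premise 8 is O(p -> s); contrapositively O(¬s -> ¬p). Since O(¬s) holds, K gives O(¬p).
Premises 4, 6, 7, 10 do not contribute to this derivation.
Hence ¬p is obligatory.

Obligatory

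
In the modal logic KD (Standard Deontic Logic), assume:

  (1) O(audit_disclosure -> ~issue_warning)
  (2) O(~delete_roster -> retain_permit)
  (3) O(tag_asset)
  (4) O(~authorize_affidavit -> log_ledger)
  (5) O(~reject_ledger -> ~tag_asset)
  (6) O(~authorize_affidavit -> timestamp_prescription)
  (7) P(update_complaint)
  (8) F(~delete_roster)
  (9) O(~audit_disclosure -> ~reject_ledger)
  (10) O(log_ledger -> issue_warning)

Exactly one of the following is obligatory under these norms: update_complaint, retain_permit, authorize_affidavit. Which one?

authorize_affidavit

Premise 3 gives O(tag_asset).
The contrapositive of premise 5 (O(~reject_ledger -> ~tag_asset)) is O(tag_asset -> reject_ledger), and O(tag_asset) is already established, so O(reject_ledger).
Premise 9 is O(~audit_disclosure -> ~reject_ledger); contrapositively O(reject_ledger -> audit_disclosure). Since O(reject_ledger) holds, K gives O(audit_disclosure).
Premise 1 is O(audit_disclosure -> ~issue_warning); since O(audit_disclosure), deontic closure gives O(~issue_warning).
The contrapositive of premise 10 (O(log_ledger -> issue_warning)) is O(~issue_warning -> ~log_ledger), and O(~issue_warning) is already established, so O(~log_ledger).
The contrapositive of premise 4 (O(~authorize_affidavit -> log_ledger)) is O(~log_ledger -> authorize_affidavit), and O(~log_ledger) is already established, so O(authorize_affidavit).
So O(authorize_affidavit) holds — authorize_affidavit is obligatory. None of the other listed options is made obligatory by any chain of premises.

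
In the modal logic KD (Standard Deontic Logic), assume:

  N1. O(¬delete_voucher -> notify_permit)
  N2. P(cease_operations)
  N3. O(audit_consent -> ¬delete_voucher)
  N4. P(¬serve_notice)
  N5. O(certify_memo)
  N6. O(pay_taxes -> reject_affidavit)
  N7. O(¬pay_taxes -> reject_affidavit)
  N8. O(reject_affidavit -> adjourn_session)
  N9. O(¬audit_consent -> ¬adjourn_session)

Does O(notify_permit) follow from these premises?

Premises 7 and 6 cover both cases: O(¬pay_taxes -> reject_affidavit) and O(pay_taxes -> reject_affidavit). Since ¬pay_taxes ∨ pay_taxes is a tautology, O(reject_affidavit) follows.
With premise 8, O(reject_affidavit -> adjourn_session), the K-axiom yields O(adjourn_session).
Premise 9 is O(¬audit_consent -> ¬adjourn_session); contrapositively O(adjourn_session -> audit_consent). Since O(adjourn_session) holds, K gives O(audit_consent).
From O(audit_consent) and premise 3, O(audit_consent -> ¬delete_voucher), we obtain O(¬delete_voucher).
From O(¬delete_voucher) and premise 1, O(¬delete_voucher -> notify_permit), we obtain O(notify_permit).
Premises 2, 4, 5 do not contribute to this derivation.
So O(notify_permit) follows.

Yes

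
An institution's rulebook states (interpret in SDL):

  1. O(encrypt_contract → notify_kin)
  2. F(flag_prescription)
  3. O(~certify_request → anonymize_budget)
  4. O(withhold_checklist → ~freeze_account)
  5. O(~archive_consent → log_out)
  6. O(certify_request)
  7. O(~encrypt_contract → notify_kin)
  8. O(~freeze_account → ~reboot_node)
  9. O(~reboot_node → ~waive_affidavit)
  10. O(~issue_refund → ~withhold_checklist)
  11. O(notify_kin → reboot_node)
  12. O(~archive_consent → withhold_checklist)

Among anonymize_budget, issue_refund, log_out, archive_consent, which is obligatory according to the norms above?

Premises 7 and 1 cover both cases: O(~encrypt_contract → notify_kin) and O(encrypt_contract → notify_kin). Since ~encrypt_contract ∨ encrypt_contract is a tautology, O(notify_kin) follows.
Premise 11 is O(notify_kin → reboot_node); since O(notify_kin), deontic closure gives O(reboot_node).
Premise 8 is O(~freeze_account → ~reboot_node); contrapositively O(reboot_node → freeze_account). Since O(reboot_node) holds, K gives O(freeze_account).
The contrapositive of premise 4 (O(withhold_checklist → ~freeze_account)) is O(freeze_account → ~withhold_checklist), and O(freeze_account) is already established, so O(~withhold_checklist).
The contrapositive of premise 12 (O(~archive_consent → withhold_checklist)) is O(~withhold_checklist → archive_consent), and O(~withhold_checklist) is already established, so O(archive_consent).
So O(archive_consent) holds — archive_consent is obligatory. None of the other listed options is made obligatory by any chain of premises.

archive_consent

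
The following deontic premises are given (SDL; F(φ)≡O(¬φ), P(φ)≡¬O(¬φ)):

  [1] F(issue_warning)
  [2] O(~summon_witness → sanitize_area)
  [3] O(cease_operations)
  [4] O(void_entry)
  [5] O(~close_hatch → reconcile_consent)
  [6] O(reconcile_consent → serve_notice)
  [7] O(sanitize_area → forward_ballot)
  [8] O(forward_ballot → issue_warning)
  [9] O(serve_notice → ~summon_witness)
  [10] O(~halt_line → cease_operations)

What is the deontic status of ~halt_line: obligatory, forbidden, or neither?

Neither

Premise 10 is O(~halt_line → cease_operations); even if O(cease_operations) held, inferring O(~halt_line) would be affirming the consequent — invalid.
No premise or chain of K-axiom applications forces O(~halt_line), and none forces O(halt_line). So ~halt_line is neither obligatory nor forbidden under these norms.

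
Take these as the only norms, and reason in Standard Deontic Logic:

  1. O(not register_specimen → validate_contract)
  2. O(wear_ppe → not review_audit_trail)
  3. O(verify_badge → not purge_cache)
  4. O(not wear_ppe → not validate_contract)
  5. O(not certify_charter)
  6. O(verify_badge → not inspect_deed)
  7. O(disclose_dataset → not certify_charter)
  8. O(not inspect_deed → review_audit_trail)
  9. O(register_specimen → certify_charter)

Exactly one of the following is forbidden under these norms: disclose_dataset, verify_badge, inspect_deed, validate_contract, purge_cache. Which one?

Premise 5 states O(not certify_charter) outright.
The contrapositive of premise 9 (O(register_specimen → certify_charter)) is O(not certify_charter → not register_specimen), and O(not certify_charter) is already established, so O(not register_specimen).
With premise 1, O(not register_specimen → validate_contract), the K-axiom yields O(validate_contract).
Premise 4 is O(not wear_ppe → not validate_contract); contrapositively O(validate_contract → wear_ppe). Since O(validate_contract) holds, K gives O(wear_ppe).
Applying K to premise 2 (O(wear_ppe → not review_audit_trail)) and O(wear_ppe) yields O(not review_audit_trail).
Premise 8, O(not inspect_deed → review_audit_trail), contraposes to O(not review_audit_trail → inspect_deed); with O(not review_audit_trail) we get O(inspect_deed).
Premise 6, O(verify_badge → not inspect_deed), contraposes to O(inspect_deed → not verify_badge); with O(inspect_deed) we get O(not verify_badge).
So O(not verify_badge) holds, i.e. verify_badge is forbidden. None of the other listed options is forbidden under the premises.

verify_badge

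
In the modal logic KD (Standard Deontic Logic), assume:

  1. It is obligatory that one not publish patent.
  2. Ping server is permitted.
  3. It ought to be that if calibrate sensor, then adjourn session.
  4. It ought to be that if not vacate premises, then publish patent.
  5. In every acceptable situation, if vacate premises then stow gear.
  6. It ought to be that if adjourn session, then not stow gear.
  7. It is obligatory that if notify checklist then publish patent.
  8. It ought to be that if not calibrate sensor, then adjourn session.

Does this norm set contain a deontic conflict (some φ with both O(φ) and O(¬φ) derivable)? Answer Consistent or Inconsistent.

By case analysis on calibrate_sensor: premise 3 gives O(calibrate_sensor → adjourn_session) and premise 8 gives O(¬calibrate_sensor → adjourn_session), so O(adjourn_session) either way.
Applying K to premise 6 (O(adjourn_session → ¬stow_gear)) and O(adjourn_session) yields O(¬stow_gear).
Premise 5, O(vacate_premises → stow_gear), contraposes to O(¬stow_gear → ¬vacate_premises); with O(¬stow_gear) we get O(¬vacate_premises).
Premise 4 is O(¬vacate_premises → publish_patent); since O(¬vacate_premises), deontic closure gives O(publish_patent).
But premise 1 directly asserts O(¬publish_patent).
We now have both O(publish_patent) and O(¬publish_patent) — publish_patent is simultaneously obligatory and forbidden, violating the D-axiom.

Inconsistent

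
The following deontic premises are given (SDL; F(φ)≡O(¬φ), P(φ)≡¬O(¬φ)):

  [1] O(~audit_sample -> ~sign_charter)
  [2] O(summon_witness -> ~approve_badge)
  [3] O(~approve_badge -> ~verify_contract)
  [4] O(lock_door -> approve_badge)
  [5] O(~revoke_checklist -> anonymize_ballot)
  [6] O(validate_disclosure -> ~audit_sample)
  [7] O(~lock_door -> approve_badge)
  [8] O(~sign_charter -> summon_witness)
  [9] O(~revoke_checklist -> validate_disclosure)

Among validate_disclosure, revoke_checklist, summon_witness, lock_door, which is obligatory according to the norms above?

Premises 7 and 4 cover both cases: O(~lock_door -> approve_badge) and O(lock_door -> approve_badge). Since ~lock_door ∨ lock_door is a tautology, O(approve_badge) follows.
The contrapositive of premise 2 (O(summon_witness -> ~approve_badge)) is O(approve_badge -> ~summon_witness), and O(approve_badge) is already established, so O(~summon_witness).
Premise 8, O(~sign_charter -> summon_witness), contraposes to O(~summon_witness -> sign_charter); with O(~summon_witness) we get O(sign_charter).
Premise 1, O(~audit_sample -> ~sign_charter), contraposes to O(sign_charter -> audit_sample); with O(sign_charter) we get O(audit_sample).
Premise 6 is O(validate_disclosure -> ~audit_sample); contrapositively O(audit_sample -> ~validate_disclosure). Since O(audit_sample) holds, K gives O(~validate_disclosure).
The contrapositive of premise 9 (O(~revoke_checklist -> validate_disclosure)) is O(~validate_disclosure -> revoke_checklist), and O(~validate_disclosure) is already established, so O(revoke_checklist).
So O(revoke_checklist) holds — revoke_checklist is obligatory. None of the other listed options is made obligatory by any chain of premises.

revoke_checklist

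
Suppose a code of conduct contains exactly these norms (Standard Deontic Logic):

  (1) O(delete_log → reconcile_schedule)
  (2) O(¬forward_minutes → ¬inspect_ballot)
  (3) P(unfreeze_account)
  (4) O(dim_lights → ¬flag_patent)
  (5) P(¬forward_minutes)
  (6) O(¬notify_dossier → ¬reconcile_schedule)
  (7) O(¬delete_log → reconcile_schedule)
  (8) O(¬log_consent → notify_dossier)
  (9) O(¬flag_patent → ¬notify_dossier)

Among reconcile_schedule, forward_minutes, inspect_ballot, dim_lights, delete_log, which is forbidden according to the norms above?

By case analysis on ¬delete_log: premise 7 gives O(¬delete_log → reconcile_schedule) and premise 1 gives O(delete_log → reconcile_schedule), so O(reconcile_schedule) either way.
Premise 6, O(¬notify_dossier → ¬reconcile_schedule), contraposes to O(reconcile_schedule → notify_dossier); with O(reconcile_schedule) we get O(notify_dossier).
Premise 9 is O(¬flag_patent → ¬notify_dossier); contrapositively O(notify_dossier → flag_patent). Since O(notify_dossier) holds, K gives O(flag_patent).
Premise 4, O(dim_lights → ¬flag_patent), contraposes to O(flag_patent → ¬dim_lights); with O(flag_patent) we get O(¬dim_lights).
So O(¬dim_lights) holds, i.e. dim_lights is forbidden. None of the other listed options is forbidden under the premises.

dim_lights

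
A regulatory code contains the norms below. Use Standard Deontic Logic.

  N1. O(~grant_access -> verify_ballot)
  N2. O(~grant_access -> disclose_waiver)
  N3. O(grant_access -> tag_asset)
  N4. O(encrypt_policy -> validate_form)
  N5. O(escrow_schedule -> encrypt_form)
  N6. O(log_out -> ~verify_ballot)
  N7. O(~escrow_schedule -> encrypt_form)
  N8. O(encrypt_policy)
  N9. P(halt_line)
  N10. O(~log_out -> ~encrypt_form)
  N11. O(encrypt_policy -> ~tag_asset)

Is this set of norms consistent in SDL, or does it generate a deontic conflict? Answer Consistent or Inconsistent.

Inconsistent

Premises 7 and 5 cover both cases: O(~escrow_schedule -> encrypt_form) and O(escrow_schedule -> encrypt_form). Since ~escrow_schedule ∨ escrow_schedule is a tautology, O(encrypt_form) follows.
Premise 10, O(~log_out -> ~encrypt_form), contraposes to O(encrypt_form -> log_out); with O(encrypt_form) we get O(log_out).
With premise 6, O(log_out -> ~verify_ballot), the K-axiom yields O(~verify_ballot).
Premise 1, O(~grant_access -> verify_ballot), contraposes to O(~verify_ballot -> grant_access); with O(~verify_ballot) we get O(grant_access).
Premise 3 is O(grant_access -> tag_asset); since O(grant_access), deontic closure gives O(tag_asset).
Premise 11, O(encrypt_policy -> ~tag_asset), contraposes to O(tag_asset -> ~encrypt_policy); with O(tag_asset) we get O(~encrypt_policy).
Yet premise 8 states O(encrypt_policy).
We now have both O(~encrypt_policy) and O(encrypt_policy) — encrypt_policy is simultaneously obligatory and forbidden, violating the D-axiom.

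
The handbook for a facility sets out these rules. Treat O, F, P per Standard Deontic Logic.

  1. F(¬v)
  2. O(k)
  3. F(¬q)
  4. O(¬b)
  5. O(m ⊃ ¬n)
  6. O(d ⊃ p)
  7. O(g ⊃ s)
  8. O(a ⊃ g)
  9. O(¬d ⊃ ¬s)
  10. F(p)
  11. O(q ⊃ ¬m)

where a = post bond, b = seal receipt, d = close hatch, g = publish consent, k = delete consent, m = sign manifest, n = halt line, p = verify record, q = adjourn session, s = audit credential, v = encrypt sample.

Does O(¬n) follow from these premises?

Premise 5 is O(m ⊃ ¬n), but O(m) is not derivable from the premises, so it does not yield O(¬n).
No other premise forces O(¬n). An ideal world satisfying every premise can still have ¬n false, so O(¬n) is not derivable.

No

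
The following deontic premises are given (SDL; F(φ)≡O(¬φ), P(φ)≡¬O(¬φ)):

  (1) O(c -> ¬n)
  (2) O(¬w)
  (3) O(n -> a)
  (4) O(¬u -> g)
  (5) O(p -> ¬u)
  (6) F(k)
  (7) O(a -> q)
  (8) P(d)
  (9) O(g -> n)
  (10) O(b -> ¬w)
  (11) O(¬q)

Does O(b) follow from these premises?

No

Premise 10 is O(b -> ¬w); even if O(¬w) held, inferring O(b) would be affirming the consequent — invalid.
No other premise forces O(b). An ideal world satisfying every premise can still have b false, so O(b) is not derivable.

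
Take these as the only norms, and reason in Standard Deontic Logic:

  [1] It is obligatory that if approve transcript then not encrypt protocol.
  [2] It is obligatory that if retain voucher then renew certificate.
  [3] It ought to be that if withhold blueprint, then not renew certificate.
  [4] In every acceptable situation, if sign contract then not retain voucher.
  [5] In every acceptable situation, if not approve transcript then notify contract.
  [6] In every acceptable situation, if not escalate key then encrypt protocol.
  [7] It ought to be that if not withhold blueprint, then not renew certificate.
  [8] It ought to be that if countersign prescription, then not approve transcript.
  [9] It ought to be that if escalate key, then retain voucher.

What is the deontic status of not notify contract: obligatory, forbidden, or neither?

Premises 7 and 3 cover both cases: O(¬withhold_blueprint → ¬renew_certificate) and O(withhold_blueprint → ¬renew_certificate). Since ¬withhold_blueprint ∨ withhold_blueprint is a tautology, O(¬renew_certificate) follows.
The contrapositive of premise 2 (O(retain_voucher → renew_certificate)) is O(¬renew_certificate → ¬retain_voucher), and O(¬renew_certificate) is already established, so O(¬retain_voucher).
The contrapositive of premise 9 (O(escalate_key → retain_voucher)) is O(¬retain_voucher → ¬escalate_key), and O(¬retain_voucher) is already established, so O(¬escalate_key).
Applying K to premise 6 (O(¬escalate_key → encrypt_protocol)) and O(¬escalate_key) yields O(encrypt_protocol).
The contrapositive of premise 1 (O(approve_transcript → ¬encrypt_protocol)) is O(encrypt_protocol → ¬approve_transcript), and O(encrypt_protocol) is already established, so O(¬approve_transcript).
Applying K to premise 5 (O(¬approve_transcript → notify_contract)) and O(¬approve_transcript) yields O(notify_contract).
Premises 4, 8 do not contribute to this derivation.
Thus O(notify_contract), which is F(¬notify_contract): ¬notify_contract is forbidden.

Forbidden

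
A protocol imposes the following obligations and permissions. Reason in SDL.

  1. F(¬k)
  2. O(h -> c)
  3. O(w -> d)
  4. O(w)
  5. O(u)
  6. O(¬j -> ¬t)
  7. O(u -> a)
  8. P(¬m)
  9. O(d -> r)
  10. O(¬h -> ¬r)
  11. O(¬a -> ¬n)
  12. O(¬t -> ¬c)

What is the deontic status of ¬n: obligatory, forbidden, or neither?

Premise 11 is O(¬a -> ¬n), but O(¬a) is not derivable from the premises, so it does not yield O(¬n).
No premise or chain of K-axiom applications forces O(¬n), and none forces O(n). So ¬n is neither obligatory nor forbidden under these norms.

Neither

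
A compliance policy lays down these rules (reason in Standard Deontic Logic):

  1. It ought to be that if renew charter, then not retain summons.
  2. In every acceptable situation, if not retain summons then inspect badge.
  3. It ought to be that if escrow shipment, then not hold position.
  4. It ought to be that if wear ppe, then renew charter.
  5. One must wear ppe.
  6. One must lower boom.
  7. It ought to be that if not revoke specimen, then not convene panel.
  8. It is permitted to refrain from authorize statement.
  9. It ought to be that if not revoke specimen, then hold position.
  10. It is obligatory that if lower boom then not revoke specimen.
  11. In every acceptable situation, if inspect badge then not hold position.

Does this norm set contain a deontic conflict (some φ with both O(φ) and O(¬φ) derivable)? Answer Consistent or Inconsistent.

From premise 5 we have O(wear_ppe).
From O(wear_ppe) and premise 4, O(wear_ppe → renew_charter), we obtain O(renew_charter).
Applying K to premise 1 (O(renew_charter → ¬retain_summons)) and O(renew_charter) yields O(¬retain_summons).
Premise 2 is O(¬retain_summons → inspect_badge); since O(¬retain_summons), deontic closure gives O(inspect_badge).
Premise 11 is O(inspect_badge → ¬hold_position); since O(inspect_badge), deontic closure gives O(¬hold_position).
Premise 9 is O(¬revoke_specimen → hold_position); contrapositively O(¬hold_position → revoke_specimen). Since O(¬hold_position) holds, K gives O(revoke_specimen).
Premise 10, O(lower_boom → ¬revoke_specimen), contraposes to O(revoke_specimen → ¬lower_boom); with O(revoke_specimen) we get O(¬lower_boom).
Yet premise 6 states O(lower_boom).
We now have both O(¬lower_boom) and O(lower_boom) — lower_boom is simultaneously obligatory and forbidden, violating the D-axiom.

Inconsistent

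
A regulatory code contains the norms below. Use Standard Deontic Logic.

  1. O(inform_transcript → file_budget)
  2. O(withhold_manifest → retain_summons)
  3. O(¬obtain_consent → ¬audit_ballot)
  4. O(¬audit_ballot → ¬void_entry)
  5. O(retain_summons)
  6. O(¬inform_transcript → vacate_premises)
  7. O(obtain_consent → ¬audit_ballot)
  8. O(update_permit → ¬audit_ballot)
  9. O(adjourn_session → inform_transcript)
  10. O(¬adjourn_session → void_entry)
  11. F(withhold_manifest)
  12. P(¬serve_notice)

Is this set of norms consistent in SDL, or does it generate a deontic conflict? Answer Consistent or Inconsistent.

Premise 2 is O(withhold_manifest → retain_summons); even if O(retain_summons) held, inferring O(withhold_manifest) would be affirming the consequent — invalid.
So O(withhold_manifest) is not derivable, and the apparent clash with O(¬withhold_manifest) does not arise.
A world satisfying every obligation exists (e.g. adjourn_session=true, audit_ballot=false, file_budget=true, inform_transcript=true, obtain_consent=false, retain_summons=true, serve_notice=false, update_permit=false, vacate_premises=false, void_entry=false, withhold_manifest=false); no atom is both obligatory and forbidden, so the set is consistent.

Consistent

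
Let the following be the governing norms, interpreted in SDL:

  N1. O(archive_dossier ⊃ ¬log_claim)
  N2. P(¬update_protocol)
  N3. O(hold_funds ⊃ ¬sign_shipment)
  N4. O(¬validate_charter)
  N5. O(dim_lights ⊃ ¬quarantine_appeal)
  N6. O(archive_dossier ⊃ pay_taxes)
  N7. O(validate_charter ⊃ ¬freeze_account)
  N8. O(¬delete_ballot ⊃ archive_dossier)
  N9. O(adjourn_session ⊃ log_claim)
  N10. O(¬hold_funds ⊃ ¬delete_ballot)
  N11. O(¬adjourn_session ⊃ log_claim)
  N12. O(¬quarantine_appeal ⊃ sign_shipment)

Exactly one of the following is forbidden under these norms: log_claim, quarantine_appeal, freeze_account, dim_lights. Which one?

dim_lights

Premises 9 and 11 cover both cases: O(adjourn_session ⊃ log_claim) and O(¬adjourn_session ⊃ log_claim). Since adjourn_session ∨ ¬adjourn_session is a tautology, O(log_claim) follows.
The contrapositive of premise 1 (O(archive_dossier ⊃ ¬log_claim)) is O(log_claim ⊃ ¬archive_dossier), and O(log_claim) is already established, so O(¬archive_dossier).
Premise 8, O(¬delete_ballot ⊃ archive_dossier), contraposes to O(¬archive_dossier ⊃ delete_ballot); with O(¬archive_dossier) we get O(delete_ballot).
The contrapositive of premise 10 (O(¬hold_funds ⊃ ¬delete_ballot)) is O(delete_ballot ⊃ hold_funds), and O(delete_ballot) is already established, so O(hold_funds).
Applying K to premise 3 (O(hold_funds ⊃ ¬sign_shipment)) and O(hold_funds) yields O(¬sign_shipment).
Premise 12 is O(¬quarantine_appeal ⊃ sign_shipment); contrapositively O(¬sign_shipment ⊃ quarantine_appeal). Since O(¬sign_shipment) holds, K gives O(quarantine_appeal).
Premise 5, O(dim_lights ⊃ ¬quarantine_appeal), contraposes to O(quarantine_appeal ⊃ ¬dim_lights); with O(quarantine_appeal) we get O(¬dim_lights).
So O(¬dim_lights) holds, i.e. dim_lights is forbidden. None of the other listed options is forbidden under the premises.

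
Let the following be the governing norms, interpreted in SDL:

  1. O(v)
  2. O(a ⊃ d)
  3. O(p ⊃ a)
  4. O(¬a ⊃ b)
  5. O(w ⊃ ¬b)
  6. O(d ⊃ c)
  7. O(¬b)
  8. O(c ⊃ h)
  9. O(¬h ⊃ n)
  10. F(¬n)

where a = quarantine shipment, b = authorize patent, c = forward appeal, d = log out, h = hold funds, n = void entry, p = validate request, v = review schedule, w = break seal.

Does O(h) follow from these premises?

Premise 7 gives O(¬b).
Premise 4, O(¬a ⊃ b), contraposes to O(¬b ⊃ a); with O(¬b) we get O(a).
With premise 2, O(a ⊃ d), the K-axiom yields O(d).
With premise 6, O(d ⊃ c), the K-axiom yields O(c).
Premise 8 is O(c ⊃ h); since O(c), deontic closure gives O(h).
Premises 1, 3, 5, 9, 10 do not contribute to this derivation.
So O(h) follows.

Yes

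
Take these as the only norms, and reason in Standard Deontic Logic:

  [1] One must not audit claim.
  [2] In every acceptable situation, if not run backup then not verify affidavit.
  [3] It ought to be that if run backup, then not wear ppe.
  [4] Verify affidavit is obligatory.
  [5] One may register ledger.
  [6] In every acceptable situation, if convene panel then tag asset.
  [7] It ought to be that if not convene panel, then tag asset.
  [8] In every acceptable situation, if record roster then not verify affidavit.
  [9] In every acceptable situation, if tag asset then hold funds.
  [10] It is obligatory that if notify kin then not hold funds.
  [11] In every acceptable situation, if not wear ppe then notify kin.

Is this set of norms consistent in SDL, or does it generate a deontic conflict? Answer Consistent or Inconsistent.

Premises 6 and 7 cover both cases: O(convene_panel → tag_asset) and O(¬convene_panel → tag_asset). Since convene_panel ∨ ¬convene_panel is a tautology, O(tag_asset) follows.
With premise 9, O(tag_asset → hold_funds), the K-axiom yields O(hold_funds).
Premise 10, O(notify_kin → ¬hold_funds), contraposes to O(hold_funds → ¬notify_kin); with O(hold_funds) we get O(¬notify_kin).
Premise 11, O(¬wear_ppe → notify_kin), contraposes to O(¬notify_kin → wear_ppe); with O(¬notify_kin) we get O(wear_ppe).
The contrapositive of premise 3 (O(run_backup → ¬wear_ppe)) is O(wear_ppe → ¬run_backup), and O(wear_ppe) is already established, so O(¬run_backup).
Applying K to premise 2 (O(¬run_backup → ¬verify_affidavit)) and O(¬run_backup) yields O(¬verify_affidavit).
But premise 4 directly asserts O(verify_affidavit).
We now have both O(¬verify_affidavit) and O(verify_affidavit) — verify_affidavit is simultaneously obligatory and forbidden, violating the D-axiom.

Inconsistent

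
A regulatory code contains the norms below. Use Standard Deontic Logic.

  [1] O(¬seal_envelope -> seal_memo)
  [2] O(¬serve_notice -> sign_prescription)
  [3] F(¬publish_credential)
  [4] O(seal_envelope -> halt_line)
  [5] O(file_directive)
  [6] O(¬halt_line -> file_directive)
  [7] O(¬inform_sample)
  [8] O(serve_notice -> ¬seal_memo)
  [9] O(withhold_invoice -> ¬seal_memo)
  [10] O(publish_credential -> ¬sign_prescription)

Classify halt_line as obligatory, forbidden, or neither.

Premise 3 is F(¬publish_credential), i.e. O(publish_credential).
Premise 10 is O(publish_credential -> ¬sign_prescription); since O(publish_credential), deontic closure gives O(¬sign_prescription).
Premise 2 is O(¬serve_notice -> sign_prescription); contrapositively O(¬sign_prescription -> serve_notice). Since O(¬sign_prescription) holds, K gives O(serve_notice).
With premise 8, O(serve_notice -> ¬seal_memo), the K-axiom yields O(¬seal_memo).
Premise 1, O(¬seal_envelope -> seal_memo), contraposes to O(¬seal_memo -> seal_envelope); with O(¬seal_memo) we get O(seal_envelope).
Applying K to premise 4 (O(seal_envelope -> halt_line)) and O(seal_envelope) yields O(halt_line).
Premises 5, 6, 7, 9 do not contribute to this derivation.
Hence halt_line is obligatory.

Obligatory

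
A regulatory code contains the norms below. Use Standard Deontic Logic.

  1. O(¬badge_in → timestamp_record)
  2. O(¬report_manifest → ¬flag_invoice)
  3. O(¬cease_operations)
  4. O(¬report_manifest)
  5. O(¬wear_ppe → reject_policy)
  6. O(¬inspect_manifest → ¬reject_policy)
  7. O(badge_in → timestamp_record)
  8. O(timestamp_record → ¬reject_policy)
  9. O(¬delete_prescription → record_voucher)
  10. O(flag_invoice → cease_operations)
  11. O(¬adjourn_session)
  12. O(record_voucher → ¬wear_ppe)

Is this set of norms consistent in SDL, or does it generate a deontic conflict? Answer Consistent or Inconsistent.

Consistent

Premise 10 is O(flag_invoice → cease_operations), but O(flag_invoice) is not derivable from the premises, so it does not yield O(cease_operations).
So O(cease_operations) is not derivable, and the apparent clash with O(¬cease_operations) does not arise.
A world satisfying every obligation exists (e.g. adjourn_session=false, badge_in=false, cease_operations=false, delete_prescription=true, flag_invoice=false, inspect_manifest=false, record_voucher=false, reject_policy=false, report_manifest=false, timestamp_record=true, wear_ppe=true); no atom is both obligatory and forbidden, so the set is consistent.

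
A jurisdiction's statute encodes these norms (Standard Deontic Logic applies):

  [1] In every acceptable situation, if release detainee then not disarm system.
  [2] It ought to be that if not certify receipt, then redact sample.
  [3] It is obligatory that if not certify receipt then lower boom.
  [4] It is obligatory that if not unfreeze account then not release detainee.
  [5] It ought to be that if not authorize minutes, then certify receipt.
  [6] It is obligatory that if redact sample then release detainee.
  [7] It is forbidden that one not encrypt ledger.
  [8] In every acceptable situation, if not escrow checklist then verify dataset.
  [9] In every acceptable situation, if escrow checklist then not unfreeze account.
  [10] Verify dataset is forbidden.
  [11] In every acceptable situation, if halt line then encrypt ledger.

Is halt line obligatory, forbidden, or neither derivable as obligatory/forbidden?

Premise 11 is O(halt_line → encrypt_ledger); even if O(encrypt_ledger) held, inferring O(halt_line) would be affirming the consequent — invalid.
No premise or chain of K-axiom applications forces O(halt_line), and none forces O(¬halt_line). So halt_line is neither obligatory nor forbidden under these norms.

Neither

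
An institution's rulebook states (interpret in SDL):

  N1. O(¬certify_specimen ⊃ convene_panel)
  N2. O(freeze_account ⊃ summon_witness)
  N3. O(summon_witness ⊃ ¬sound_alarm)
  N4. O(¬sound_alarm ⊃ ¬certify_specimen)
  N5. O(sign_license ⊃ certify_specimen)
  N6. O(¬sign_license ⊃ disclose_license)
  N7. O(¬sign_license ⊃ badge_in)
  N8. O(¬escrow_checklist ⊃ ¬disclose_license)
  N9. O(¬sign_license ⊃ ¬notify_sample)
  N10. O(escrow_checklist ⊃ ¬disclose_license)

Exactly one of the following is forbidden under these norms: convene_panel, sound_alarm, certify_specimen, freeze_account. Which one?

freeze_account

Premises 10 and 8 are O(escrow_checklist ⊃ ¬disclose_license) and O(¬escrow_checklist ⊃ ¬disclose_license); every ideal world satisfies escrow_checklist or ¬escrow_checklist, so in either case ¬disclose_license holds — hence O(¬disclose_license).
The contrapositive of premise 6 (O(¬sign_license ⊃ disclose_license)) is O(¬disclose_license ⊃ sign_license), and O(¬disclose_license) is already established, so O(sign_license).
From O(sign_license) and premise 5, O(sign_license ⊃ certify_specimen), we obtain O(certify_specimen).
Premise 4, O(¬sound_alarm ⊃ ¬certify_specimen), contraposes to O(certify_specimen ⊃ sound_alarm); with O(certify_specimen) we get O(sound_alarm).
The contrapositive of premise 3 (O(summon_witness ⊃ ¬sound_alarm)) is O(sound_alarm ⊃ ¬summon_witness), and O(sound_alarm) is already established, so O(¬summon_witness).
The contrapositive of premise 2 (O(freeze_account ⊃ summon_witness)) is O(¬summon_witness ⊃ ¬freeze_account), and O(¬summon_witness) is already established, so O(¬freeze_account).
So O(¬freeze_account) holds, i.e. freeze_account is forbidden. None of the other listed options is forbidden under the premises.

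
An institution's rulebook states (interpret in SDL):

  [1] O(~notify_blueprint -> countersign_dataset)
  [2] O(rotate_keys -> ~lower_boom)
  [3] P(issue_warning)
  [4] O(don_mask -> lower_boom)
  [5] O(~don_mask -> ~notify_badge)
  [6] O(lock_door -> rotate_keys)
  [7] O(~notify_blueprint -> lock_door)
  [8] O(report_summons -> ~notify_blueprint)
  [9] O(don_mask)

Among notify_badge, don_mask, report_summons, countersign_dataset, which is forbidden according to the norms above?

report_summons

Premise 9 states O(don_mask) outright.
Premise 4 is O(don_mask -> lower_boom); since O(don_mask), deontic closure gives O(lower_boom).
The contrapositive of premise 2 (O(rotate_keys -> ~lower_boom)) is O(lower_boom -> ~rotate_keys), and O(lower_boom) is already established, so O(~rotate_keys).
Premise 6, O(lock_door -> rotate_keys), contraposes to O(~rotate_keys -> ~lock_door); with O(~rotate_keys) we get O(~lock_door).
Premise 7 is O(~notify_blueprint -> lock_door); contrapositively O(~lock_door -> notify_blueprint). Since O(~lock_door) holds, K gives O(notify_blueprint).
Premise 8 is O(report_summons -> ~notify_blueprint); contrapositively O(notify_blueprint -> ~report_summons). Since O(notify_blueprint) holds, K gives O(~report_summons).
So O(~report_summons) holds, i.e. report_summons is forbidden. None of the other listed options is forbidden under the premises.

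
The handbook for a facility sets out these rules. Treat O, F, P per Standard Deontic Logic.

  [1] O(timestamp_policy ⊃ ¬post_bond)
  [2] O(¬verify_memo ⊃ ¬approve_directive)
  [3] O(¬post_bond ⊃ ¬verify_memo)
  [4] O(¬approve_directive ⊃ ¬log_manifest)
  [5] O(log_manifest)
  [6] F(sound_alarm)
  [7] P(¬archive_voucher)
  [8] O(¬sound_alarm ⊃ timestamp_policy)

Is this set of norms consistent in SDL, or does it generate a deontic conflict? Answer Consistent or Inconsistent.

Premise 5 gives O(log_manifest).
Premise 4, O(¬approve_directive ⊃ ¬log_manifest), contraposes to O(log_manifest ⊃ approve_directive); with O(log_manifest) we get O(approve_directive).
Premise 2, O(¬verify_memo ⊃ ¬approve_directive), contraposes to O(approve_directive ⊃ verify_memo); with O(approve_directive) we get O(verify_memo).
The contrapositive of premise 3 (O(¬post_bond ⊃ ¬verify_memo)) is O(verify_memo ⊃ post_bond), and O(verify_memo) is already established, so O(post_bond).
Premise 1 is O(timestamp_policy ⊃ ¬post_bond); contrapositively O(post_bond ⊃ ¬timestamp_policy). Since O(post_bond) holds, K gives O(¬timestamp_policy).
The contrapositive of premise 8 (O(¬sound_alarm ⊃ timestamp_policy)) is O(¬timestamp_policy ⊃ sound_alarm), and O(¬timestamp_policy) is already established, so O(sound_alarm).
But premise 6, F(sound_alarm), means O(¬sound_alarm).
We now have both O(sound_alarm) and O(¬sound_alarm) — sound_alarm is simultaneously obligatory and forbidden, violating the D-axiom.

Inconsistent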